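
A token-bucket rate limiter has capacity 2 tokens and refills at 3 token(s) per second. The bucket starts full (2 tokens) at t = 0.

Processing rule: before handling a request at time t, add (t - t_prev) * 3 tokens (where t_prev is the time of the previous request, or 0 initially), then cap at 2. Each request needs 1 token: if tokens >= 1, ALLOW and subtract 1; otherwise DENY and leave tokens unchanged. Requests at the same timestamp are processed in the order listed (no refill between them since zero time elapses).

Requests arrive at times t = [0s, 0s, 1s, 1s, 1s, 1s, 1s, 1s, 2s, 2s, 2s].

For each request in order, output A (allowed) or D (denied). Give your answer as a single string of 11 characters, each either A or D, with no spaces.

Answer: AAAADDDDAAD

Derivation:
Simulating step by step:
  req#1 t=0s: ALLOW
  req#2 t=0s: ALLOW
  req#3 t=1s: ALLOW
  req#4 t=1s: ALLOW
  req#5 t=1s: DENY
  req#6 t=1s: DENY
  req#7 t=1s: DENY
  req#8 t=1s: DENY
  req#9 t=2s: ALLOW
  req#10 t=2s: ALLOW
  req#11 t=2s: DENY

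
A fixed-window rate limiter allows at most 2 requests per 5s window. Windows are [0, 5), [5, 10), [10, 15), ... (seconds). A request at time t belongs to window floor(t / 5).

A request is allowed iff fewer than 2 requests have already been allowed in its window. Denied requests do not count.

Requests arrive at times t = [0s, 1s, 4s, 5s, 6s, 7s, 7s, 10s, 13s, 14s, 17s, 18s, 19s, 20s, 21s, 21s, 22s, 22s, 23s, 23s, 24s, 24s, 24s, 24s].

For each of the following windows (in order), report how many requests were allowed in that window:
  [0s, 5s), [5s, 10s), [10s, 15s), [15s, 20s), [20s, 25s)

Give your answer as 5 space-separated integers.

Processing requests:
  req#1 t=0s (window 0): ALLOW
  req#2 t=1s (window 0): ALLOW
  req#3 t=4s (window 0): DENY
  req#4 t=5s (window 1): ALLOW
  req#5 t=6s (window 1): ALLOW
  req#6 t=7s (window 1): DENY
  req#7 t=7s (window 1): DENY
  req#8 t=10s (window 2): ALLOW
  req#9 t=13s (window 2): ALLOW
  req#10 t=14s (window 2): DENY
  req#11 t=17s (window 3): ALLOW
  req#12 t=18s (window 3): ALLOW
  req#13 t=19s (window 3): DENY
  req#14 t=20s (window 4): ALLOW
  req#15 t=21s (window 4): ALLOW
  req#16 t=21s (window 4): DENY
  req#17 t=22s (window 4): DENY
  req#18 t=22s (window 4): DENY
  req#19 t=23s (window 4): DENY
  req#20 t=23s (window 4): DENY
  req#21 t=24s (window 4): DENY
  req#22 t=24s (window 4): DENY
  req#23 t=24s (window 4): DENY
  req#24 t=24s (window 4): DENY

Allowed counts by window: 2 2 2 2 2

Answer: 2 2 2 2 2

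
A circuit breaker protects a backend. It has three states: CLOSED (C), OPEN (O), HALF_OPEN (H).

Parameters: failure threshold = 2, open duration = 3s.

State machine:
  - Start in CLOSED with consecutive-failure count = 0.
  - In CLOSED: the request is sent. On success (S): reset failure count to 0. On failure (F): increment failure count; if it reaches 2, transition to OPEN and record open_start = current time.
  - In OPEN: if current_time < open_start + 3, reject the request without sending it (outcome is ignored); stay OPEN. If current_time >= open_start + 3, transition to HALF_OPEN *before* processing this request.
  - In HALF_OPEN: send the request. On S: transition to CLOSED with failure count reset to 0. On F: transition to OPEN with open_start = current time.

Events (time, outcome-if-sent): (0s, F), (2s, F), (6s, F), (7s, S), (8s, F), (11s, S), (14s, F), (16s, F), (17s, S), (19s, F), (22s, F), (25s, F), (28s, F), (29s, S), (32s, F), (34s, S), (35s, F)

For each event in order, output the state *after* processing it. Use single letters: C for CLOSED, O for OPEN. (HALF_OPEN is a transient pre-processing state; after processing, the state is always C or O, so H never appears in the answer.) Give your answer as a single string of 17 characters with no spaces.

State after each event:
  event#1 t=0s outcome=F: state=CLOSED
  event#2 t=2s outcome=F: state=OPEN
  event#3 t=6s outcome=F: state=OPEN
  event#4 t=7s outcome=S: state=OPEN
  event#5 t=8s outcome=F: state=OPEN
  event#6 t=11s outcome=S: state=CLOSED
  event#7 t=14s outcome=F: state=CLOSED
  event#8 t=16s outcome=F: state=OPEN
  event#9 t=17s outcome=S: state=OPEN
  event#10 t=19s outcome=F: state=OPEN
  event#11 t=22s outcome=F: state=OPEN
  event#12 t=25s outcome=F: state=OPEN
  event#13 t=28s outcome=F: state=OPEN
  event#14 t=29s outcome=S: state=OPEN
  event#15 t=32s outcome=F: state=OPEN
  event#16 t=34s outcome=S: state=OPEN
  event#17 t=35s outcome=F: state=OPEN

Answer: COOOOCCOOOOOOOOOO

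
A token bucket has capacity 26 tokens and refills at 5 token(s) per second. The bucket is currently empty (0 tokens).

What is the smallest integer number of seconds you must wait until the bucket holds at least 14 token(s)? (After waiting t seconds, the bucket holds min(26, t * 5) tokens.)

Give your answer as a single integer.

Need t * 5 >= 14, so t >= 14/5.
Smallest integer t = ceil(14/5) = 3.

Answer: 3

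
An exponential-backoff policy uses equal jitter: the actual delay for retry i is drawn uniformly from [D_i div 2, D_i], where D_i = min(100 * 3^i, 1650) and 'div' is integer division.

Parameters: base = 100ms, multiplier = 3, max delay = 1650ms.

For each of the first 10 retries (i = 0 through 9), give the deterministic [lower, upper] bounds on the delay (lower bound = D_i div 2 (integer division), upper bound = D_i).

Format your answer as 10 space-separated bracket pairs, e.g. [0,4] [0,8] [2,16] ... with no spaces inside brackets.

Computing bounds per retry:
  i=0: D_i=min(100*3^0,1650)=100, bounds=[50,100]
  i=1: D_i=min(100*3^1,1650)=300, bounds=[150,300]
  i=2: D_i=min(100*3^2,1650)=900, bounds=[450,900]
  i=3: D_i=min(100*3^3,1650)=1650, bounds=[825,1650]
  i=4: D_i=min(100*3^4,1650)=1650, bounds=[825,1650]
  i=5: D_i=min(100*3^5,1650)=1650, bounds=[825,1650]
  i=6: D_i=min(100*3^6,1650)=1650, bounds=[825,1650]
  i=7: D_i=min(100*3^7,1650)=1650, bounds=[825,1650]
  i=8: D_i=min(100*3^8,1650)=1650, bounds=[825,1650]
  i=9: D_i=min(100*3^9,1650)=1650, bounds=[825,1650]

Answer: [50,100] [150,300] [450,900] [825,1650] [825,1650] [825,1650] [825,1650] [825,1650] [825,1650] [825,1650]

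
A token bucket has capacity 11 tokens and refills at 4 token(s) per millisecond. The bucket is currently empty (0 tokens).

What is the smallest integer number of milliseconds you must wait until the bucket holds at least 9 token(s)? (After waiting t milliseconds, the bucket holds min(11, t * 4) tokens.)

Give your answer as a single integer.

Need t * 4 >= 9, so t >= 9/4.
Smallest integer t = ceil(9/4) = 3.

Answer: 3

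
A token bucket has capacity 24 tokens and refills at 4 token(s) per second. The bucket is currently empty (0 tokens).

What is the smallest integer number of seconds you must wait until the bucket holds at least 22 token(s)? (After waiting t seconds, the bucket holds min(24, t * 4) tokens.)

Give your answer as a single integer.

Need t * 4 >= 22, so t >= 22/4.
Smallest integer t = ceil(22/4) = 6.

Answer: 6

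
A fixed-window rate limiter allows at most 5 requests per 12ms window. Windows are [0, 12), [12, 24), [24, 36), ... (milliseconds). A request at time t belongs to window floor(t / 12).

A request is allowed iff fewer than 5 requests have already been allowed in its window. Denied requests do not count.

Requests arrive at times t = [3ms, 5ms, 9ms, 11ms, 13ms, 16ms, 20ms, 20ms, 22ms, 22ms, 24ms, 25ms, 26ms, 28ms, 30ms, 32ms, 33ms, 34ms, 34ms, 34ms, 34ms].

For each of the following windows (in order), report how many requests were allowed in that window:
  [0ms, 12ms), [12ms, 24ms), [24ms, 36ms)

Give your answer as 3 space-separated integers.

Processing requests:
  req#1 t=3ms (window 0): ALLOW
  req#2 t=5ms (window 0): ALLOW
  req#3 t=9ms (window 0): ALLOW
  req#4 t=11ms (window 0): ALLOW
  req#5 t=13ms (window 1): ALLOW
  req#6 t=16ms (window 1): ALLOW
  req#7 t=20ms (window 1): ALLOW
  req#8 t=20ms (window 1): ALLOW
  req#9 t=22ms (window 1): ALLOW
  req#10 t=22ms (window 1): DENY
  req#11 t=24ms (window 2): ALLOW
  req#12 t=25ms (window 2): ALLOW
  req#13 t=26ms (window 2): ALLOW
  req#14 t=28ms (window 2): ALLOW
  req#15 t=30ms (window 2): ALLOW
  req#16 t=32ms (window 2): DENY
  req#17 t=33ms (window 2): DENY
  req#18 t=34ms (window 2): DENY
  req#19 t=34ms (window 2): DENY
  req#20 t=34ms (window 2): DENY
  req#21 t=34ms (window 2): DENY

Allowed counts by window: 4 5 5

Answer: 4 5 5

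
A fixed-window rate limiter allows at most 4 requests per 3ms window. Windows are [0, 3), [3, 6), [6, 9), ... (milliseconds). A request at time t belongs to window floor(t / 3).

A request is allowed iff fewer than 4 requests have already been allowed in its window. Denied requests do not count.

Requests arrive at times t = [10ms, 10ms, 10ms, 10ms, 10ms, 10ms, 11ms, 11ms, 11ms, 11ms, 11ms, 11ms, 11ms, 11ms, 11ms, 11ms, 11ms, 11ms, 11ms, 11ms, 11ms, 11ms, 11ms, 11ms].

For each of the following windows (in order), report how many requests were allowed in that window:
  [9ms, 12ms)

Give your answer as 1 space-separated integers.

Answer: 4

Derivation:
Processing requests:
  req#1 t=10ms (window 3): ALLOW
  req#2 t=10ms (window 3): ALLOW
  req#3 t=10ms (window 3): ALLOW
  req#4 t=10ms (window 3): ALLOW
  req#5 t=10ms (window 3): DENY
  req#6 t=10ms (window 3): DENY
  req#7 t=11ms (window 3): DENY
  req#8 t=11ms (window 3): DENY
  req#9 t=11ms (window 3): DENY
  req#10 t=11ms (window 3): DENY
  req#11 t=11ms (window 3): DENY
  req#12 t=11ms (window 3): DENY
  req#13 t=11ms (window 3): DENY
  req#14 t=11ms (window 3): DENY
  req#15 t=11ms (window 3): DENY
  req#16 t=11ms (window 3): DENY
  req#17 t=11ms (window 3): DENY
  req#18 t=11ms (window 3): DENY
  req#19 t=11ms (window 3): DENY
  req#20 t=11ms (window 3): DENY
  req#21 t=11ms (window 3): DENY
  req#22 t=11ms (window 3): DENY
  req#23 t=11ms (window 3): DENY
  req#24 t=11ms (window 3): DENY

Allowed counts by window: 4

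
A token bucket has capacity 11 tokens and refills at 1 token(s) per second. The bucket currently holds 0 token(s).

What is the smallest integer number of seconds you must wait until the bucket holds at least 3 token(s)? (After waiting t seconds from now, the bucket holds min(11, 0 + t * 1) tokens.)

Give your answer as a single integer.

Need 0 + t * 1 >= 3, so t >= 3/1.
Smallest integer t = ceil(3/1) = 3.

Answer: 3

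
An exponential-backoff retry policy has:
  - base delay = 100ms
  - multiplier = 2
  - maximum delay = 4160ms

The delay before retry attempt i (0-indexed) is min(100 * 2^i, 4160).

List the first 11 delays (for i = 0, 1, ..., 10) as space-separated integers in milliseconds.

Answer: 100 200 400 800 1600 3200 4160 4160 4160 4160 4160

Derivation:
Computing each delay:
  i=0: min(100*2^0, 4160) = 100
  i=1: min(100*2^1, 4160) = 200
  i=2: min(100*2^2, 4160) = 400
  i=3: min(100*2^3, 4160) = 800
  i=4: min(100*2^4, 4160) = 1600
  i=5: min(100*2^5, 4160) = 3200
  i=6: min(100*2^6, 4160) = 4160
  i=7: min(100*2^7, 4160) = 4160
  i=8: min(100*2^8, 4160) = 4160
  i=9: min(100*2^9, 4160) = 4160
  i=10: min(100*2^10, 4160) = 4160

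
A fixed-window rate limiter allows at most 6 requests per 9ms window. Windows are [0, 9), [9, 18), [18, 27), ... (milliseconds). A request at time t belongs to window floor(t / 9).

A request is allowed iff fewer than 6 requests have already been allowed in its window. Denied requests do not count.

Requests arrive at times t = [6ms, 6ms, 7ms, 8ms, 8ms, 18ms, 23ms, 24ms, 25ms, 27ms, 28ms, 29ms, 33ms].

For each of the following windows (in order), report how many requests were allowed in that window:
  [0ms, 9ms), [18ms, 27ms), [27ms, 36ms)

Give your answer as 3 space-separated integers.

Answer: 5 4 4

Derivation:
Processing requests:
  req#1 t=6ms (window 0): ALLOW
  req#2 t=6ms (window 0): ALLOW
  req#3 t=7ms (window 0): ALLOW
  req#4 t=8ms (window 0): ALLOW
  req#5 t=8ms (window 0): ALLOW
  req#6 t=18ms (window 2): ALLOW
  req#7 t=23ms (window 2): ALLOW
  req#8 t=24ms (window 2): ALLOW
  req#9 t=25ms (window 2): ALLOW
  req#10 t=27ms (window 3): ALLOW
  req#11 t=28ms (window 3): ALLOW
  req#12 t=29ms (window 3): ALLOW
  req#13 t=33ms (window 3): ALLOW

Allowed counts by window: 5 4 4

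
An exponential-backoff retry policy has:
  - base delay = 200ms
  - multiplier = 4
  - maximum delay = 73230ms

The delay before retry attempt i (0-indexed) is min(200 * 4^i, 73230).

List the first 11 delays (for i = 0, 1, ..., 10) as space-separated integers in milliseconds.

Computing each delay:
  i=0: min(200*4^0, 73230) = 200
  i=1: min(200*4^1, 73230) = 800
  i=2: min(200*4^2, 73230) = 3200
  i=3: min(200*4^3, 73230) = 12800
  i=4: min(200*4^4, 73230) = 51200
  i=5: min(200*4^5, 73230) = 73230
  i=6: min(200*4^6, 73230) = 73230
  i=7: min(200*4^7, 73230) = 73230
  i=8: min(200*4^8, 73230) = 73230
  i=9: min(200*4^9, 73230) = 73230
  i=10: min(200*4^10, 73230) = 73230

Answer: 200 800 3200 12800 51200 73230 73230 73230 73230 73230 73230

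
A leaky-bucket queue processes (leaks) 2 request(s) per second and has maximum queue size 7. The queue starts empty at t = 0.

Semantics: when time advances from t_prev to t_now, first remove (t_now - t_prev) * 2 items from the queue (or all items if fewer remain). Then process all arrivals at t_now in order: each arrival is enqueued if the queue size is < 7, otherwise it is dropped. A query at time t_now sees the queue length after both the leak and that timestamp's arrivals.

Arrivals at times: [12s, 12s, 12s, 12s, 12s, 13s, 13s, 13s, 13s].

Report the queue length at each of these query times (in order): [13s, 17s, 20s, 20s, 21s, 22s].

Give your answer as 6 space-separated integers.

Queue lengths at query times:
  query t=13s: backlog = 7
  query t=17s: backlog = 0
  query t=20s: backlog = 0
  query t=20s: backlog = 0
  query t=21s: backlog = 0
  query t=22s: backlog = 0

Answer: 7 0 0 0 0 0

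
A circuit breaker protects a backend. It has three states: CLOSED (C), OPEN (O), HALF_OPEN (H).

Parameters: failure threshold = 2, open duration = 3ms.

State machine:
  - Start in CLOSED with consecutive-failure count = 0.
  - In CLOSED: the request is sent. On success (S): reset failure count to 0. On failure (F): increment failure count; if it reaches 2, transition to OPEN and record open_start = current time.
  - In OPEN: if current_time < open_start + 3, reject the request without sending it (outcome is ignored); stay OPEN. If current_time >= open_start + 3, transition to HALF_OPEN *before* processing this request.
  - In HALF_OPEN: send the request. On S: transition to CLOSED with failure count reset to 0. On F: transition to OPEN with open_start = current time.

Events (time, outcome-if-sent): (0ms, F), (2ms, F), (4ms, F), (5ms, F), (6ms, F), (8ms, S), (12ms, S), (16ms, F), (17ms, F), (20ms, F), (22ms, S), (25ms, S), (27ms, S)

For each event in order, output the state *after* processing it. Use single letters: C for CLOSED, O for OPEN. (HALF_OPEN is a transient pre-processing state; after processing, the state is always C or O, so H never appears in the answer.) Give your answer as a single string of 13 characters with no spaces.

Answer: COOOOCCCOOOCC

Derivation:
State after each event:
  event#1 t=0ms outcome=F: state=CLOSED
  event#2 t=2ms outcome=F: state=OPEN
  event#3 t=4ms outcome=F: state=OPEN
  event#4 t=5ms outcome=F: state=OPEN
  event#5 t=6ms outcome=F: state=OPEN
  event#6 t=8ms outcome=S: state=CLOSED
  event#7 t=12ms outcome=S: state=CLOSED
  event#8 t=16ms outcome=F: state=CLOSED
  event#9 t=17ms outcome=F: state=OPEN
  event#10 t=20ms outcome=F: state=OPEN
  event#11 t=22ms outcome=S: state=OPEN
  event#12 t=25ms outcome=S: state=CLOSED
  event#13 t=27ms outcome=S: state=CLOSED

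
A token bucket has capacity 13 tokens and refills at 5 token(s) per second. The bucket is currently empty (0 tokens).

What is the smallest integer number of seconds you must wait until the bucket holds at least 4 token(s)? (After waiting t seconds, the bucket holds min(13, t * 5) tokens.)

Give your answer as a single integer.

Need t * 5 >= 4, so t >= 4/5.
Smallest integer t = ceil(4/5) = 1.

Answer: 1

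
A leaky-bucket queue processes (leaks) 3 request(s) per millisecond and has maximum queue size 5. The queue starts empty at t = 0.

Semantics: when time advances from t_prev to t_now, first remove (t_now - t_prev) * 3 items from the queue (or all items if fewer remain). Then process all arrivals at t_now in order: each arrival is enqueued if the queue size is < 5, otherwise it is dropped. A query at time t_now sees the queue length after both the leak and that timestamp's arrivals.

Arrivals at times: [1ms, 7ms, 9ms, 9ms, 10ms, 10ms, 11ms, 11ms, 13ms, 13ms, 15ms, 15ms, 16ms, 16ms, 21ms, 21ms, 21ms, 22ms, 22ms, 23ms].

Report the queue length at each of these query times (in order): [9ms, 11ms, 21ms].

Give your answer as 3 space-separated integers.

Queue lengths at query times:
  query t=9ms: backlog = 2
  query t=11ms: backlog = 2
  query t=21ms: backlog = 3

Answer: 2 2 3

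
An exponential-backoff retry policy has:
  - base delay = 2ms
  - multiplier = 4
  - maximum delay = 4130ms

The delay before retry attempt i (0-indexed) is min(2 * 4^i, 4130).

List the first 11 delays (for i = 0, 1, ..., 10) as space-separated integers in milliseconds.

Answer: 2 8 32 128 512 2048 4130 4130 4130 4130 4130

Derivation:
Computing each delay:
  i=0: min(2*4^0, 4130) = 2
  i=1: min(2*4^1, 4130) = 8
  i=2: min(2*4^2, 4130) = 32
  i=3: min(2*4^3, 4130) = 128
  i=4: min(2*4^4, 4130) = 512
  i=5: min(2*4^5, 4130) = 2048
  i=6: min(2*4^6, 4130) = 4130
  i=7: min(2*4^7, 4130) = 4130
  i=8: min(2*4^8, 4130) = 4130
  i=9: min(2*4^9, 4130) = 4130
  i=10: min(2*4^10, 4130) = 4130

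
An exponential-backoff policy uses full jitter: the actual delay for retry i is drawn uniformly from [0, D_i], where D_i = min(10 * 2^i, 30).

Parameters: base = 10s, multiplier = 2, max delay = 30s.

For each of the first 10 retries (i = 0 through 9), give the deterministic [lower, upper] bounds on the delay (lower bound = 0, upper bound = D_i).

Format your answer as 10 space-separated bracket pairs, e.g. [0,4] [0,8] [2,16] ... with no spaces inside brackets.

Answer: [0,10] [0,20] [0,30] [0,30] [0,30] [0,30] [0,30] [0,30] [0,30] [0,30]

Derivation:
Computing bounds per retry:
  i=0: D_i=min(10*2^0,30)=10, bounds=[0,10]
  i=1: D_i=min(10*2^1,30)=20, bounds=[0,20]
  i=2: D_i=min(10*2^2,30)=30, bounds=[0,30]
  i=3: D_i=min(10*2^3,30)=30, bounds=[0,30]
  i=4: D_i=min(10*2^4,30)=30, bounds=[0,30]
  i=5: D_i=min(10*2^5,30)=30, bounds=[0,30]
  i=6: D_i=min(10*2^6,30)=30, bounds=[0,30]
  i=7: D_i=min(10*2^7,30)=30, bounds=[0,30]
  i=8: D_i=min(10*2^8,30)=30, bounds=[0,30]
  i=9: D_i=min(10*2^9,30)=30, bounds=[0,30]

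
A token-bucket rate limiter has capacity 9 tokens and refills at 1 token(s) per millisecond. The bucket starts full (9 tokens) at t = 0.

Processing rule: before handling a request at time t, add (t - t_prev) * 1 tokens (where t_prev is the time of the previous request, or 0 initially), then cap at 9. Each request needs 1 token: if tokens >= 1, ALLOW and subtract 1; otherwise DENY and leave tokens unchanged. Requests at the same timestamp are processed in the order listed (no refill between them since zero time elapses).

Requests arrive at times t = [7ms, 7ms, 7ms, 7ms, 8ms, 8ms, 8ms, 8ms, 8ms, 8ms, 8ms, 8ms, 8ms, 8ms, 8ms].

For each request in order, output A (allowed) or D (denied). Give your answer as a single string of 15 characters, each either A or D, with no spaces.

Answer: AAAAAAAAAADDDDD

Derivation:
Simulating step by step:
  req#1 t=7ms: ALLOW
  req#2 t=7ms: ALLOW
  req#3 t=7ms: ALLOW
  req#4 t=7ms: ALLOW
  req#5 t=8ms: ALLOW
  req#6 t=8ms: ALLOW
  req#7 t=8ms: ALLOW
  req#8 t=8ms: ALLOW
  req#9 t=8ms: ALLOW
  req#10 t=8ms: ALLOW
  req#11 t=8ms: DENY
  req#12 t=8ms: DENY
  req#13 t=8ms: DENY
  req#14 t=8ms: DENY
  req#15 t=8ms: DENY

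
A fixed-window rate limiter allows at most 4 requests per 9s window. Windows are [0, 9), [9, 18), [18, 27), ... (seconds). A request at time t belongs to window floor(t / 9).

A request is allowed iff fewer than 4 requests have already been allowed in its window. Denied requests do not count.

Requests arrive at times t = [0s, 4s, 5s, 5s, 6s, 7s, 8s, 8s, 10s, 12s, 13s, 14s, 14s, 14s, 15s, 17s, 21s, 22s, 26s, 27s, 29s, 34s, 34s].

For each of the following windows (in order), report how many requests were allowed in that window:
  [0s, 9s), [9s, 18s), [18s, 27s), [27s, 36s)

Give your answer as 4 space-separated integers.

Processing requests:
  req#1 t=0s (window 0): ALLOW
  req#2 t=4s (window 0): ALLOW
  req#3 t=5s (window 0): ALLOW
  req#4 t=5s (window 0): ALLOW
  req#5 t=6s (window 0): DENY
  req#6 t=7s (window 0): DENY
  req#7 t=8s (window 0): DENY
  req#8 t=8s (window 0): DENY
  req#9 t=10s (window 1): ALLOW
  req#10 t=12s (window 1): ALLOW
  req#11 t=13s (window 1): ALLOW
  req#12 t=14s (window 1): ALLOW
  req#13 t=14s (window 1): DENY
  req#14 t=14s (window 1): DENY
  req#15 t=15s (window 1): DENY
  req#16 t=17s (window 1): DENY
  req#17 t=21s (window 2): ALLOW
  req#18 t=22s (window 2): ALLOW
  req#19 t=26s (window 2): ALLOW
  req#20 t=27s (window 3): ALLOW
  req#21 t=29s (window 3): ALLOW
  req#22 t=34s (window 3): ALLOW
  req#23 t=34s (window 3): ALLOW

Allowed counts by window: 4 4 3 4

Answer: 4 4 3 4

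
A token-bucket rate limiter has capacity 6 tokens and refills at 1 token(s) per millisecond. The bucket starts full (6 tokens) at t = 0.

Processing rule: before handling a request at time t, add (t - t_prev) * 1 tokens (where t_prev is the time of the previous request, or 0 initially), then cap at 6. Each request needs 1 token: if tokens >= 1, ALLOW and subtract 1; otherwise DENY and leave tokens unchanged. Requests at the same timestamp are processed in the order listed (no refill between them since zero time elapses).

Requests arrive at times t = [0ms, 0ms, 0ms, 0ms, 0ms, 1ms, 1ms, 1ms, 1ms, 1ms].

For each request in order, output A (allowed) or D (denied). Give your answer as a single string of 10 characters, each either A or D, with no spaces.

Answer: AAAAAAADDD

Derivation:
Simulating step by step:
  req#1 t=0ms: ALLOW
  req#2 t=0ms: ALLOW
  req#3 t=0ms: ALLOW
  req#4 t=0ms: ALLOW
  req#5 t=0ms: ALLOW
  req#6 t=1ms: ALLOW
  req#7 t=1ms: ALLOW
  req#8 t=1ms: DENY
  req#9 t=1ms: DENY
  req#10 t=1ms: DENY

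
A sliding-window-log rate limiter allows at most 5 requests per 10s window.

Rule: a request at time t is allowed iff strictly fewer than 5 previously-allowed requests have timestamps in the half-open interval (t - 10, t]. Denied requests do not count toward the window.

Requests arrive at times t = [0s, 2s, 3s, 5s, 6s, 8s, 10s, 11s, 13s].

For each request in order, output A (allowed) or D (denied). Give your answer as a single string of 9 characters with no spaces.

Answer: AAAAADADA

Derivation:
Tracking allowed requests in the window:
  req#1 t=0s: ALLOW
  req#2 t=2s: ALLOW
  req#3 t=3s: ALLOW
  req#4 t=5s: ALLOW
  req#5 t=6s: ALLOW
  req#6 t=8s: DENY
  req#7 t=10s: ALLOW
  req#8 t=11s: DENY
  req#9 t=13s: ALLOW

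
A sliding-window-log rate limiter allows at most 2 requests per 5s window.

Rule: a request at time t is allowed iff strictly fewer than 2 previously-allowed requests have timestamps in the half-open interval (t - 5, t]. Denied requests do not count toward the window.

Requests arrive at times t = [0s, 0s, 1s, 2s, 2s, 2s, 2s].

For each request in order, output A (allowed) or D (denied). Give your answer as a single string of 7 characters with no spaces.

Answer: AADDDDD

Derivation:
Tracking allowed requests in the window:
  req#1 t=0s: ALLOW
  req#2 t=0s: ALLOW
  req#3 t=1s: DENY
  req#4 t=2s: DENY
  req#5 t=2s: DENY
  req#6 t=2s: DENY
  req#7 t=2s: DENY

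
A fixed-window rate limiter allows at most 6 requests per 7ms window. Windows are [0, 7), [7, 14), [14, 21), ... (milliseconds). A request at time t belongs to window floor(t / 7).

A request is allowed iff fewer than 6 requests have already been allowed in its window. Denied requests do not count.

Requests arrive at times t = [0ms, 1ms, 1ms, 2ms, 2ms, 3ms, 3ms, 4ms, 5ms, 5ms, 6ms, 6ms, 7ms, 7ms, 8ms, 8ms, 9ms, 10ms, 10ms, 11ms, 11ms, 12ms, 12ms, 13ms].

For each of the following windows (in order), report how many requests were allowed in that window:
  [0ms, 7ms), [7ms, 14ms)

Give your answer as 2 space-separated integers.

Answer: 6 6

Derivation:
Processing requests:
  req#1 t=0ms (window 0): ALLOW
  req#2 t=1ms (window 0): ALLOW
  req#3 t=1ms (window 0): ALLOW
  req#4 t=2ms (window 0): ALLOW
  req#5 t=2ms (window 0): ALLOW
  req#6 t=3ms (window 0): ALLOW
  req#7 t=3ms (window 0): DENY
  req#8 t=4ms (window 0): DENY
  req#9 t=5ms (window 0): DENY
  req#10 t=5ms (window 0): DENY
  req#11 t=6ms (window 0): DENY
  req#12 t=6ms (window 0): DENY
  req#13 t=7ms (window 1): ALLOW
  req#14 t=7ms (window 1): ALLOW
  req#15 t=8ms (window 1): ALLOW
  req#16 t=8ms (window 1): ALLOW
  req#17 t=9ms (window 1): ALLOW
  req#18 t=10ms (window 1): ALLOW
  req#19 t=10ms (window 1): DENY
  req#20 t=11ms (window 1): DENY
  req#21 t=11ms (window 1): DENY
  req#22 t=12ms (window 1): DENY
  req#23 t=12ms (window 1): DENY
  req#24 t=13ms (window 1): DENY

Allowed counts by window: 6 6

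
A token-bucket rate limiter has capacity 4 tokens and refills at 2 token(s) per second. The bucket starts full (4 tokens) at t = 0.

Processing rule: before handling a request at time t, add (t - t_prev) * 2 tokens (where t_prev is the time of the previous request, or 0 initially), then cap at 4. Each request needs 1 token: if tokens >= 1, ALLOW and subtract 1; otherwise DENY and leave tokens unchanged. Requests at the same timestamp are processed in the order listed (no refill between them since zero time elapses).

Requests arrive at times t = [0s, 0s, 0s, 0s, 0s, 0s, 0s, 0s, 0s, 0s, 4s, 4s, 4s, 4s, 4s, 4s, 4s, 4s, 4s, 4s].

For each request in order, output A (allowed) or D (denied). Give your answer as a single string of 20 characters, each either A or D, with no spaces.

Simulating step by step:
  req#1 t=0s: ALLOW
  req#2 t=0s: ALLOW
  req#3 t=0s: ALLOW
  req#4 t=0s: ALLOW
  req#5 t=0s: DENY
  req#6 t=0s: DENY
  req#7 t=0s: DENY
  req#8 t=0s: DENY
  req#9 t=0s: DENY
  req#10 t=0s: DENY
  req#11 t=4s: ALLOW
  req#12 t=4s: ALLOW
  req#13 t=4s: ALLOW
  req#14 t=4s: ALLOW
  req#15 t=4s: DENY
  req#16 t=4s: DENY
  req#17 t=4s: DENY
  req#18 t=4s: DENY
  req#19 t=4s: DENY
  req#20 t=4s: DENY

Answer: AAAADDDDDDAAAADDDDDD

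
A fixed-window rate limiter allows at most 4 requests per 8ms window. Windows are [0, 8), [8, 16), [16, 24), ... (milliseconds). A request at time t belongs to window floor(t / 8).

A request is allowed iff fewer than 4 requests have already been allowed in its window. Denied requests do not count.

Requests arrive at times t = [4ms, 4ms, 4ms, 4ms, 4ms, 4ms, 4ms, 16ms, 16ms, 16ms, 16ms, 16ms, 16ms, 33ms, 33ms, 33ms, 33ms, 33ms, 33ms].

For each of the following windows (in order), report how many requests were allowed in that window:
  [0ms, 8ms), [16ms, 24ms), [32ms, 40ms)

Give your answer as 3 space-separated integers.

Answer: 4 4 4

Derivation:
Processing requests:
  req#1 t=4ms (window 0): ALLOW
  req#2 t=4ms (window 0): ALLOW
  req#3 t=4ms (window 0): ALLOW
  req#4 t=4ms (window 0): ALLOW
  req#5 t=4ms (window 0): DENY
  req#6 t=4ms (window 0): DENY
  req#7 t=4ms (window 0): DENY
  req#8 t=16ms (window 2): ALLOW
  req#9 t=16ms (window 2): ALLOW
  req#10 t=16ms (window 2): ALLOW
  req#11 t=16ms (window 2): ALLOW
  req#12 t=16ms (window 2): DENY
  req#13 t=16ms (window 2): DENY
  req#14 t=33ms (window 4): ALLOW
  req#15 t=33ms (window 4): ALLOW
  req#16 t=33ms (window 4): ALLOW
  req#17 t=33ms (window 4): ALLOW
  req#18 t=33ms (window 4): DENY
  req#19 t=33ms (window 4): DENY

Allowed counts by window: 4 4 4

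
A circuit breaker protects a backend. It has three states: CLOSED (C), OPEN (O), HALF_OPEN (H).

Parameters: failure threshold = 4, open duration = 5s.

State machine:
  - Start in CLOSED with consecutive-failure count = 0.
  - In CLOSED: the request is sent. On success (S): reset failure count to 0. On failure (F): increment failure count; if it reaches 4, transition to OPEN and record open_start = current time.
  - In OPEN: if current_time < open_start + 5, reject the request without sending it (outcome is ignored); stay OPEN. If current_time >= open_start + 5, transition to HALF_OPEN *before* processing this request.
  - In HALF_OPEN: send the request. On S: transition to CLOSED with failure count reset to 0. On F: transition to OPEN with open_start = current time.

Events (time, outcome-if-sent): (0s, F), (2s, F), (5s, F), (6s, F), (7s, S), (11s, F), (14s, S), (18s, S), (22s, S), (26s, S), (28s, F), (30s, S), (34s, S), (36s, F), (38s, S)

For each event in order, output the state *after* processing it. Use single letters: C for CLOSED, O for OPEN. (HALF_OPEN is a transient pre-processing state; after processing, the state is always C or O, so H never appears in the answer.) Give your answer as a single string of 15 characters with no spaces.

Answer: CCCOOOOCCCCCCCC

Derivation:
State after each event:
  event#1 t=0s outcome=F: state=CLOSED
  event#2 t=2s outcome=F: state=CLOSED
  event#3 t=5s outcome=F: state=CLOSED
  event#4 t=6s outcome=F: state=OPEN
  event#5 t=7s outcome=S: state=OPEN
  event#6 t=11s outcome=F: state=OPEN
  event#7 t=14s outcome=S: state=OPEN
  event#8 t=18s outcome=S: state=CLOSED
  event#9 t=22s outcome=S: state=CLOSED
  event#10 t=26s outcome=S: state=CLOSED
  event#11 t=28s outcome=F: state=CLOSED
  event#12 t=30s outcome=S: state=CLOSED
  event#13 t=34s outcome=S: state=CLOSED
  event#14 t=36s outcome=F: state=CLOSED
  event#15 t=38s outcome=S: state=CLOSED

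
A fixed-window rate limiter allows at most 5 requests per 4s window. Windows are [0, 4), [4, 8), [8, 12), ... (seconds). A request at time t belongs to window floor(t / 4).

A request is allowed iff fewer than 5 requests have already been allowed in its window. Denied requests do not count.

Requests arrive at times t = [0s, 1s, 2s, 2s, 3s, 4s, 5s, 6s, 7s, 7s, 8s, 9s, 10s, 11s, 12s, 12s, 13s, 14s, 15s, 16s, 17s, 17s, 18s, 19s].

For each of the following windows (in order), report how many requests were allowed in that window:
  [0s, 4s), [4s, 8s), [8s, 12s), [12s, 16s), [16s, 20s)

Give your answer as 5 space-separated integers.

Processing requests:
  req#1 t=0s (window 0): ALLOW
  req#2 t=1s (window 0): ALLOW
  req#3 t=2s (window 0): ALLOW
  req#4 t=2s (window 0): ALLOW
  req#5 t=3s (window 0): ALLOW
  req#6 t=4s (window 1): ALLOW
  req#7 t=5s (window 1): ALLOW
  req#8 t=6s (window 1): ALLOW
  req#9 t=7s (window 1): ALLOW
  req#10 t=7s (window 1): ALLOW
  req#11 t=8s (window 2): ALLOW
  req#12 t=9s (window 2): ALLOW
  req#13 t=10s (window 2): ALLOW
  req#14 t=11s (window 2): ALLOW
  req#15 t=12s (window 3): ALLOW
  req#16 t=12s (window 3): ALLOW
  req#17 t=13s (window 3): ALLOW
  req#18 t=14s (window 3): ALLOW
  req#19 t=15s (window 3): ALLOW
  req#20 t=16s (window 4): ALLOW
  req#21 t=17s (window 4): ALLOW
  req#22 t=17s (window 4): ALLOW
  req#23 t=18s (window 4): ALLOW
  req#24 t=19s (window 4): ALLOW

Allowed counts by window: 5 5 4 5 5

Answer: 5 5 4 5 5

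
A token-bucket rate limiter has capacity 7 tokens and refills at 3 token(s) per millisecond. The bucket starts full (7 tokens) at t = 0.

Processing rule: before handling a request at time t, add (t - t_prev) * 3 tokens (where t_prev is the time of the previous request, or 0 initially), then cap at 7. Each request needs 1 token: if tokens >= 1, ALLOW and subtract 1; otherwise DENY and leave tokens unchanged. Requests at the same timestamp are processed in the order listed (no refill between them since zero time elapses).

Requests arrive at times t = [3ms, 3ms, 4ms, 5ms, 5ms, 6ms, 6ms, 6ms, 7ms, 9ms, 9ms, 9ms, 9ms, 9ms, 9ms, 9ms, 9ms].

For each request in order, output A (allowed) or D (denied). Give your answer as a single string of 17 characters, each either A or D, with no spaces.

Simulating step by step:
  req#1 t=3ms: ALLOW
  req#2 t=3ms: ALLOW
  req#3 t=4ms: ALLOW
  req#4 t=5ms: ALLOW
  req#5 t=5ms: ALLOW
  req#6 t=6ms: ALLOW
  req#7 t=6ms: ALLOW
  req#8 t=6ms: ALLOW
  req#9 t=7ms: ALLOW
  req#10 t=9ms: ALLOW
  req#11 t=9ms: ALLOW
  req#12 t=9ms: ALLOW
  req#13 t=9ms: ALLOW
  req#14 t=9ms: ALLOW
  req#15 t=9ms: ALLOW
  req#16 t=9ms: ALLOW
  req#17 t=9ms: DENY

Answer: AAAAAAAAAAAAAAAAD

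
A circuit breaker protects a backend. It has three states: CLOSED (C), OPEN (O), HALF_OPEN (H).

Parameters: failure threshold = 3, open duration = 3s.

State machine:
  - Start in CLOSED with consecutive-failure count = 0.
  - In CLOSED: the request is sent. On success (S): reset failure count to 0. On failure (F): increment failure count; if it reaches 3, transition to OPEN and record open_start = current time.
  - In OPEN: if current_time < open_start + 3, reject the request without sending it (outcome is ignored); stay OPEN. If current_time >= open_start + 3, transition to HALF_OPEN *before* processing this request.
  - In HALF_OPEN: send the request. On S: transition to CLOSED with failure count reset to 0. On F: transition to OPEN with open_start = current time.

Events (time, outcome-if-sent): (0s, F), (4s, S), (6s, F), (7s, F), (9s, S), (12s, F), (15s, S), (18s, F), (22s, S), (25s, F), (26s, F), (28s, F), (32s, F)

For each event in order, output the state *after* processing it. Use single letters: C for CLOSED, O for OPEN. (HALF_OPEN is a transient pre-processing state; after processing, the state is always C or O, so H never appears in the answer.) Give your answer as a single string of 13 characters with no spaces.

Answer: CCCCCCCCCCCOO

Derivation:
State after each event:
  event#1 t=0s outcome=F: state=CLOSED
  event#2 t=4s outcome=S: state=CLOSED
  event#3 t=6s outcome=F: state=CLOSED
  event#4 t=7s outcome=F: state=CLOSED
  event#5 t=9s outcome=S: state=CLOSED
  event#6 t=12s outcome=F: state=CLOSED
  event#7 t=15s outcome=S: state=CLOSED
  event#8 t=18s outcome=F: state=CLOSED
  event#9 t=22s outcome=S: state=CLOSED
  event#10 t=25s outcome=F: state=CLOSED
  event#11 t=26s outcome=F: state=CLOSED
  event#12 t=28s outcome=F: state=OPEN
  event#13 t=32s outcome=F: state=OPEN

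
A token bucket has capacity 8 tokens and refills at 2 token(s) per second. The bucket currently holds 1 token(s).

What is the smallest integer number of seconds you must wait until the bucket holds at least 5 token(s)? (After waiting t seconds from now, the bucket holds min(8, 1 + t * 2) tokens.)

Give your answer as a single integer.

Need 1 + t * 2 >= 5, so t >= 4/2.
Smallest integer t = ceil(4/2) = 2.

Answer: 2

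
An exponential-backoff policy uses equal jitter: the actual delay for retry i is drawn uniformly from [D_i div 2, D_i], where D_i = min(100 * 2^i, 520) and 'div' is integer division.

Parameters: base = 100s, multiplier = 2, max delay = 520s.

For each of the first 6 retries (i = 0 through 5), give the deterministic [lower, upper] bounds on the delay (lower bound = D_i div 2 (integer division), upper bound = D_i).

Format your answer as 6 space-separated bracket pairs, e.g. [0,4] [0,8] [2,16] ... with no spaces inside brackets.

Answer: [50,100] [100,200] [200,400] [260,520] [260,520] [260,520]

Derivation:
Computing bounds per retry:
  i=0: D_i=min(100*2^0,520)=100, bounds=[50,100]
  i=1: D_i=min(100*2^1,520)=200, bounds=[100,200]
  i=2: D_i=min(100*2^2,520)=400, bounds=[200,400]
  i=3: D_i=min(100*2^3,520)=520, bounds=[260,520]
  i=4: D_i=min(100*2^4,520)=520, bounds=[260,520]
  i=5: D_i=min(100*2^5,520)=520, bounds=[260,520]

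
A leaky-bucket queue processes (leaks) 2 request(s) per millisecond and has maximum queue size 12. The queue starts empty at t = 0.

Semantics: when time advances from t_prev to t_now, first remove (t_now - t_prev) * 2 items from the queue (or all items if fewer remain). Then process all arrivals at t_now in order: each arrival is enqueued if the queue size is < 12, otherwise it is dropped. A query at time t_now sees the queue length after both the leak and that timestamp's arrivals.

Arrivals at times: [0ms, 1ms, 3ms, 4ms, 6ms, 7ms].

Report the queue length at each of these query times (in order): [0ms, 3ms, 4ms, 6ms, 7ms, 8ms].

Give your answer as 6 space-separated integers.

Queue lengths at query times:
  query t=0ms: backlog = 1
  query t=3ms: backlog = 1
  query t=4ms: backlog = 1
  query t=6ms: backlog = 1
  query t=7ms: backlog = 1
  query t=8ms: backlog = 0

Answer: 1 1 1 1 1 0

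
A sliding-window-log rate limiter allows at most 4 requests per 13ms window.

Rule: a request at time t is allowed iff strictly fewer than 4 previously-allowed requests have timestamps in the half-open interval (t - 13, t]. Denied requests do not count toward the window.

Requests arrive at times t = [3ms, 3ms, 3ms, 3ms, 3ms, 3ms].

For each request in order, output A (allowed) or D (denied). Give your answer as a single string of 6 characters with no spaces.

Answer: AAAADD

Derivation:
Tracking allowed requests in the window:
  req#1 t=3ms: ALLOW
  req#2 t=3ms: ALLOW
  req#3 t=3ms: ALLOW
  req#4 t=3ms: ALLOW
  req#5 t=3ms: DENY
  req#6 t=3ms: DENY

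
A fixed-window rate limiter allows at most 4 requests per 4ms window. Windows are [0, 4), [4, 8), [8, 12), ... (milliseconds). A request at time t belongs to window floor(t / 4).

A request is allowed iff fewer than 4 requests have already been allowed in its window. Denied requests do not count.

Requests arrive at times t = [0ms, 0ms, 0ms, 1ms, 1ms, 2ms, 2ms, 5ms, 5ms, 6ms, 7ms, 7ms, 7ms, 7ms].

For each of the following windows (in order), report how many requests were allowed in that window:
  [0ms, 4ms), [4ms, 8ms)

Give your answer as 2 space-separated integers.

Processing requests:
  req#1 t=0ms (window 0): ALLOW
  req#2 t=0ms (window 0): ALLOW
  req#3 t=0ms (window 0): ALLOW
  req#4 t=1ms (window 0): ALLOW
  req#5 t=1ms (window 0): DENY
  req#6 t=2ms (window 0): DENY
  req#7 t=2ms (window 0): DENY
  req#8 t=5ms (window 1): ALLOW
  req#9 t=5ms (window 1): ALLOW
  req#10 t=6ms (window 1): ALLOW
  req#11 t=7ms (window 1): ALLOW
  req#12 t=7ms (window 1): DENY
  req#13 t=7ms (window 1): DENY
  req#14 t=7ms (window 1): DENY

Allowed counts by window: 4 4

Answer: 4 4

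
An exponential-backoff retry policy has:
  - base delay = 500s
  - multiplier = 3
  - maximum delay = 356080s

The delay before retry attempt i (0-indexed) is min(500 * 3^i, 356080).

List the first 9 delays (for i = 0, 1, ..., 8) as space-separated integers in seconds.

Computing each delay:
  i=0: min(500*3^0, 356080) = 500
  i=1: min(500*3^1, 356080) = 1500
  i=2: min(500*3^2, 356080) = 4500
  i=3: min(500*3^3, 356080) = 13500
  i=4: min(500*3^4, 356080) = 40500
  i=5: min(500*3^5, 356080) = 121500
  i=6: min(500*3^6, 356080) = 356080
  i=7: min(500*3^7, 356080) = 356080
  i=8: min(500*3^8, 356080) = 356080

Answer: 500 1500 4500 13500 40500 121500 356080 356080 356080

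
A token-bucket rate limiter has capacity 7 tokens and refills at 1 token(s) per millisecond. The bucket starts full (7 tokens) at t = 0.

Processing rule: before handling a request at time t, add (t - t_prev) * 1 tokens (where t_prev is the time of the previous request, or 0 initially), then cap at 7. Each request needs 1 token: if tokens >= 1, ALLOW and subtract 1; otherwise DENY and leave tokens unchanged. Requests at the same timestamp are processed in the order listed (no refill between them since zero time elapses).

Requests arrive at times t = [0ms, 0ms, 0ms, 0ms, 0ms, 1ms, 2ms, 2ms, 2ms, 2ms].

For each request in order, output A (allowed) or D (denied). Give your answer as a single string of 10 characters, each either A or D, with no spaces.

Simulating step by step:
  req#1 t=0ms: ALLOW
  req#2 t=0ms: ALLOW
  req#3 t=0ms: ALLOW
  req#4 t=0ms: ALLOW
  req#5 t=0ms: ALLOW
  req#6 t=1ms: ALLOW
  req#7 t=2ms: ALLOW
  req#8 t=2ms: ALLOW
  req#9 t=2ms: ALLOW
  req#10 t=2ms: DENY

Answer: AAAAAAAAAD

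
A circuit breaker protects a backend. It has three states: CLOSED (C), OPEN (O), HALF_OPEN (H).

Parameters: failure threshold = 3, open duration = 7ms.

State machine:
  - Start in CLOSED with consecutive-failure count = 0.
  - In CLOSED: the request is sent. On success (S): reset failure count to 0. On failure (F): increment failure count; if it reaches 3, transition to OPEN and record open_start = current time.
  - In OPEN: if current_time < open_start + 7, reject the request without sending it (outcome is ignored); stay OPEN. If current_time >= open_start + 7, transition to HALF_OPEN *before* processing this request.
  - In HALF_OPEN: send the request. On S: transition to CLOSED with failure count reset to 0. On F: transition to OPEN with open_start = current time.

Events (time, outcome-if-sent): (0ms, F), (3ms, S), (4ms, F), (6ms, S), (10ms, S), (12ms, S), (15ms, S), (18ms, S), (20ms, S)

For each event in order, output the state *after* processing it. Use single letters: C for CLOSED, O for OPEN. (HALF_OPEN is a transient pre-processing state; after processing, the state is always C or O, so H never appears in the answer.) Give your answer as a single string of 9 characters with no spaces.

Answer: CCCCCCCCC

Derivation:
State after each event:
  event#1 t=0ms outcome=F: state=CLOSED
  event#2 t=3ms outcome=S: state=CLOSED
  event#3 t=4ms outcome=F: state=CLOSED
  event#4 t=6ms outcome=S: state=CLOSED
  event#5 t=10ms outcome=S: state=CLOSED
  event#6 t=12ms outcome=S: state=CLOSED
  event#7 t=15ms outcome=S: state=CLOSED
  event#8 t=18ms outcome=S: state=CLOSED
  event#9 t=20ms outcome=S: state=CLOSED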